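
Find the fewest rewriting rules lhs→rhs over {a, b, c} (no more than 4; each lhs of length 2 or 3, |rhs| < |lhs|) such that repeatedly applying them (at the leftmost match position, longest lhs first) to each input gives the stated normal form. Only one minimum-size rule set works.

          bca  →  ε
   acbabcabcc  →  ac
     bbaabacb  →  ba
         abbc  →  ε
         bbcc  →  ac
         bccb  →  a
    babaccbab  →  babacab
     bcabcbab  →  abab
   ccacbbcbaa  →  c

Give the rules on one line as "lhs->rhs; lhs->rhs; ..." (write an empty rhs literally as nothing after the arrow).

  | bca => aa => ε
  | acbabcabcc => aabcabcc => bcabcc => aabcc => bcc => ac
  | bbaabacb => baabacb => bbacb => bacb => ba
  | abbc => abc => aa => ε

aa->; bb->b; bc->a; cb->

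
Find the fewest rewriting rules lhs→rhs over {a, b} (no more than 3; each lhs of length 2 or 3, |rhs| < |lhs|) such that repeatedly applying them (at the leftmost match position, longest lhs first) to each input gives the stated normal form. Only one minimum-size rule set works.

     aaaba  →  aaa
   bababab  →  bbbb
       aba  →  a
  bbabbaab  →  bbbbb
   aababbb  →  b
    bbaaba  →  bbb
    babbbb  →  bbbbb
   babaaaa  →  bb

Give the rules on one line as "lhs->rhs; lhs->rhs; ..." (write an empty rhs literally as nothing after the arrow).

ab->; ba->b

  | aaaba => aaa
  | bababab => bbabab => bbbab => bbbb
  | aba => a
  | bbabbaab => bbbbaab => bbbbab => bbbbb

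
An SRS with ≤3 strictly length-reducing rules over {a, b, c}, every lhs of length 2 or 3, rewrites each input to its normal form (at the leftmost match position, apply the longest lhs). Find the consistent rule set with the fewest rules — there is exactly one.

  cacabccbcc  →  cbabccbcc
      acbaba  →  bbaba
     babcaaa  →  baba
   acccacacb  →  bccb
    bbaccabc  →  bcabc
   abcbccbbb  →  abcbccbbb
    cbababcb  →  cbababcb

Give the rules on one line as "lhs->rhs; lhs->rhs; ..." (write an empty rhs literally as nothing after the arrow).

  | cacabccbcc => cbabccbcc
  | acbaba => bbaba
  | babcaaa => baba
  | acccacacb => bccacacb => bccbacb => bccb

ac->b; bac->; caa->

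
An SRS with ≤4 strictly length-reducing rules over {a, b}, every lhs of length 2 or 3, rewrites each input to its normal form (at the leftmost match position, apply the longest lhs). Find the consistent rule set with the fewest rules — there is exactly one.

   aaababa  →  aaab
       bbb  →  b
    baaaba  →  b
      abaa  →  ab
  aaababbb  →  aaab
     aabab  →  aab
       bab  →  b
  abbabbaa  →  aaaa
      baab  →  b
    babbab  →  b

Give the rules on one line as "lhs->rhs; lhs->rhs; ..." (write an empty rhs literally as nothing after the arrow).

ba->b; bab->ba; bb->

  | aaababa => aaabaa => aaaba => aaab
  | bbb => b
  | baaaba => baaba => baba => baa => ba => b
  | abaa => aba => ab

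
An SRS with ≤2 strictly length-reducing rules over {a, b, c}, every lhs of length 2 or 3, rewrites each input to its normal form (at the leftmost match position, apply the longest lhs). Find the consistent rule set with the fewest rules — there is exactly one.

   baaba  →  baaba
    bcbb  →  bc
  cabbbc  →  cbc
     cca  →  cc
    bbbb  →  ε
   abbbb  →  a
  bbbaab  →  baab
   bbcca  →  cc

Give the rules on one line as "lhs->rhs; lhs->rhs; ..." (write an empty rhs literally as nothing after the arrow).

  | baaba
  | bcbb => bc
  | cabbbc => cbbbc => cbc
  | cca => cc

bb->; ca->c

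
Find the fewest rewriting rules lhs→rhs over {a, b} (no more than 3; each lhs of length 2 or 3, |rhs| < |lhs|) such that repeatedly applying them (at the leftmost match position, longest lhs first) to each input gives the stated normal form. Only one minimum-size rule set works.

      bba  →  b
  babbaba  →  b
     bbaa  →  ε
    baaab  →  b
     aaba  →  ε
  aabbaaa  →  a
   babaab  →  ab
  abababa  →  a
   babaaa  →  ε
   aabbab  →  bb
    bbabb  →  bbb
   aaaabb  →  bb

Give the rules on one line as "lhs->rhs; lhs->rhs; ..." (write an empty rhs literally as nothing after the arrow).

  | bba => b
  | babbaba => bbaba => bba => b
  | bbaa => ba => ε
  | baaab => aab => b

aa->; ba->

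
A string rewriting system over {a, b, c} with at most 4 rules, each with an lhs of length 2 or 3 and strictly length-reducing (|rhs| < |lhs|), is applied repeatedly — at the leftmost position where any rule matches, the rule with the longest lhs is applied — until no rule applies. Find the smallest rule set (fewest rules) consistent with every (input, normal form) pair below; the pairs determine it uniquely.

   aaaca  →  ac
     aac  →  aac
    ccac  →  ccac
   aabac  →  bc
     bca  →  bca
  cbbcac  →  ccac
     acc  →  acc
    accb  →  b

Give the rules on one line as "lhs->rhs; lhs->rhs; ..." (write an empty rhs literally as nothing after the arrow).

ab->c; aca->b; cb->a

  | aaaca => aab => ac
  | aac
  | ccac
  | aabac => acac => bc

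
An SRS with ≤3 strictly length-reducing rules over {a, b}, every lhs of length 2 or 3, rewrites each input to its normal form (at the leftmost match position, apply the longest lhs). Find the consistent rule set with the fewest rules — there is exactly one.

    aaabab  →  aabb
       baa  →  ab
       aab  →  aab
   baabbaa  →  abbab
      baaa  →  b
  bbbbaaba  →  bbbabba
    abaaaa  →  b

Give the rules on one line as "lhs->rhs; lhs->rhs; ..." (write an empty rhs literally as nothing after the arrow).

aba->b; baa->ab

  | aaabab => aabb
  | baa => ab
  | aab
  | baabbaa => abbbaa => abbab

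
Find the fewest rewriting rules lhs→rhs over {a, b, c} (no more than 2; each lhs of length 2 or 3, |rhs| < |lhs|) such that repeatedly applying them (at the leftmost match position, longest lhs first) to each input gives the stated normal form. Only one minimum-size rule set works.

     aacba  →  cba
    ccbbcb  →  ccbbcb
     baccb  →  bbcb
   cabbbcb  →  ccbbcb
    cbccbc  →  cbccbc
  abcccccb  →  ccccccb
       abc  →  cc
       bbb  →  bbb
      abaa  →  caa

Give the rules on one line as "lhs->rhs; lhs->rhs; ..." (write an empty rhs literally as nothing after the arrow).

ab->c; ac->b

  | aacba => abba => cba
  | ccbbcb
  | baccb => bbcb
  | cabbbcb => ccbbcb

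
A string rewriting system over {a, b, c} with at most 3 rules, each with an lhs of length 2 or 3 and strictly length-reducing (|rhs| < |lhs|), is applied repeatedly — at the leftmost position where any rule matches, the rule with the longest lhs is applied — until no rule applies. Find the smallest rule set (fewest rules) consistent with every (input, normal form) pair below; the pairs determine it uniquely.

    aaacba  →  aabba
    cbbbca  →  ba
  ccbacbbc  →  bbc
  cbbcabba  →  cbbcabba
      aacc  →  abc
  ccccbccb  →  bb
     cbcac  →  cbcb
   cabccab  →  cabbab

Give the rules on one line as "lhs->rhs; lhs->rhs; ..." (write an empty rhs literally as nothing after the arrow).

  | aaacba => aabba
  | cbbbca => cca => ba
  | ccbacbbc => bbacbbc => bbbbbc => bbc
  | cbbcabba

ac->b; bbb->; cc->b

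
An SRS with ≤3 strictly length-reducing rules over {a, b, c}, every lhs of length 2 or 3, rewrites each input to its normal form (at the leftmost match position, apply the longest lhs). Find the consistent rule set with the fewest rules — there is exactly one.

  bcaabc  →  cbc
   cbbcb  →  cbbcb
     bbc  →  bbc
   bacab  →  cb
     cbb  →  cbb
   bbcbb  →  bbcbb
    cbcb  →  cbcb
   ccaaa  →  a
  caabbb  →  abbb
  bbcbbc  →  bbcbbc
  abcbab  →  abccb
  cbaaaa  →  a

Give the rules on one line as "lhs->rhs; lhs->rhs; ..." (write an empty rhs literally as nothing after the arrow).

ba->c; ca->

  | bcaabc => babc => cbc
  | cbbcb
  | bbc
  | bacab => ccab => cb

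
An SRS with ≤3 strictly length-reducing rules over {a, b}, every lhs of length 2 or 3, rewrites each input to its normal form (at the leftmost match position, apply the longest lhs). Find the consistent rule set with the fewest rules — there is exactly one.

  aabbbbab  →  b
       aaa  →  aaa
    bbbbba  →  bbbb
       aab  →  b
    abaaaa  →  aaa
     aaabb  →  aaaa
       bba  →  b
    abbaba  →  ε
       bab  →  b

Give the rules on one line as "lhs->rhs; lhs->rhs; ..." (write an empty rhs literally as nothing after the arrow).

ab->b; abb->aa; ba->

  | aabbbbab => aaabbab => aaaaab => aaaab => aaab => aab => ab => b
  | aaa
  | bbbbba => bbbb
  | aab => ab => b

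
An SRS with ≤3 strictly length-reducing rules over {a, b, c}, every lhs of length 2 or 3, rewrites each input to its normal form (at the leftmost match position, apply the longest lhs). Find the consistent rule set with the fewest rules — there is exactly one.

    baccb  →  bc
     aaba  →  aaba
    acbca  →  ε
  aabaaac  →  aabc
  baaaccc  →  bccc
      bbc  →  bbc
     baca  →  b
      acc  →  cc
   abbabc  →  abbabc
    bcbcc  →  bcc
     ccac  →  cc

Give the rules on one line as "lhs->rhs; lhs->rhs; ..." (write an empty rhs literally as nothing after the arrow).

ac->c; ca->; cb->

  | baccb => bccb => bc
  | aaba
  | acbca => cbca => ca => ε
  | aabaaac => aabaac => aabac => aabc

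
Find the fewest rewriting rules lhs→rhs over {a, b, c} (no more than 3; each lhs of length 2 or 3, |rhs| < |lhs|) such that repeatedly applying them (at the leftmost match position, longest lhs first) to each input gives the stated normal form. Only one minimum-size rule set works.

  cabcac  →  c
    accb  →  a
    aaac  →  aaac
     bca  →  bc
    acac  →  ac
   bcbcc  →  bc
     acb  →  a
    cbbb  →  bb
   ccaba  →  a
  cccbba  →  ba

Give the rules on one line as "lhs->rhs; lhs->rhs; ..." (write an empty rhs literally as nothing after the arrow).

ca->c; cb->; cc->c

  | cabcac => cbcac => cac => cc => c
  | accb => acb => a
  | aaac
  | bca => bc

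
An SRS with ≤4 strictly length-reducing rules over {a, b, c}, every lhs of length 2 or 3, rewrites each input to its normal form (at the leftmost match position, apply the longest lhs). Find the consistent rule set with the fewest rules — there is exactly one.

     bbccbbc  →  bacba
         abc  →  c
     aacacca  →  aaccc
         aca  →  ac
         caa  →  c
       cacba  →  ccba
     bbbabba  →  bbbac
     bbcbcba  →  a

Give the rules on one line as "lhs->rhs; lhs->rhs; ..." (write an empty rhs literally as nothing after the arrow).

  | bbccbbc => bacbbc => bacba
  | abc => c
  | aacacca => aaccca => aaccc
  | aca => ac

ab->; abb->ac; bc->a; ca->c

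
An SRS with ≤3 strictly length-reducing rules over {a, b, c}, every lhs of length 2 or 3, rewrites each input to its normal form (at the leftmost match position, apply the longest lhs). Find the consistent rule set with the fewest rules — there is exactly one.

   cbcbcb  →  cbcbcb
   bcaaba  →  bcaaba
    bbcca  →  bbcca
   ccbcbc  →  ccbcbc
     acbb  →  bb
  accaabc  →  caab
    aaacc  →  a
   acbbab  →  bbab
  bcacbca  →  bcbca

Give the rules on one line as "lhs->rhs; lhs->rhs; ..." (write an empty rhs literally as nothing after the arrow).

  | cbcbcb
  | bcaaba
  | bbcca
  | ccbcbc

abc->ab; ac->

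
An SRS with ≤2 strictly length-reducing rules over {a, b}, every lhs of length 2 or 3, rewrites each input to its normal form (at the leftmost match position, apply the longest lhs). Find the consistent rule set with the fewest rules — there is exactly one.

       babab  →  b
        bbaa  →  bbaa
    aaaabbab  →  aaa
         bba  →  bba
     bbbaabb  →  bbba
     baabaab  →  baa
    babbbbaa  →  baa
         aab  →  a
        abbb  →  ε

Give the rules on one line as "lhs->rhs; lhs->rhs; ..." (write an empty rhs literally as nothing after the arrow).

  | babab => bab => b
  | bbaa
  | aaaabbab => aaaabab => aaaab => aaa
  | bba

ab->; abb->ab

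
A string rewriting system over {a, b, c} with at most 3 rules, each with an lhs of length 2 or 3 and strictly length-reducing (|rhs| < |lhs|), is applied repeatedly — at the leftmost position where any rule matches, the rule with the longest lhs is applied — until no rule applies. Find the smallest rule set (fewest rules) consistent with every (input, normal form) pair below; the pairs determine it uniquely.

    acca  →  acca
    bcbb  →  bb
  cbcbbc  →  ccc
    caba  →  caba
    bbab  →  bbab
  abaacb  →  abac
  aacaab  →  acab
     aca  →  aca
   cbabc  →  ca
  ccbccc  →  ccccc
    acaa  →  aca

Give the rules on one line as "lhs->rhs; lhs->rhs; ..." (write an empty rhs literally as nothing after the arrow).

  | acca
  | bcbb => bb
  | cbcbbc => ccbbc => ccbc => ccc
  | caba

aa->a; bc->; cb->c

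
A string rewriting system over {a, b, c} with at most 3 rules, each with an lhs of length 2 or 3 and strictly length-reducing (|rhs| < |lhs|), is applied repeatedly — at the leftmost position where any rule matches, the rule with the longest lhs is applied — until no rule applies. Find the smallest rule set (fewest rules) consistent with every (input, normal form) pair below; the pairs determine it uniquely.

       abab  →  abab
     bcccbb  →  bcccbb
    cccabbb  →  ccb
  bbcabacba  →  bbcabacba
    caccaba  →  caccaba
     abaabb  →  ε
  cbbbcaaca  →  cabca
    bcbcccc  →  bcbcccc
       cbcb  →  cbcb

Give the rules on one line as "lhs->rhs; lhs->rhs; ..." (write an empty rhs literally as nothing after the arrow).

  | abab
  | bcccbb
  | cccabbb => cccaa => ccb
  | bbcabacba

aa->; bbb->a; caa->b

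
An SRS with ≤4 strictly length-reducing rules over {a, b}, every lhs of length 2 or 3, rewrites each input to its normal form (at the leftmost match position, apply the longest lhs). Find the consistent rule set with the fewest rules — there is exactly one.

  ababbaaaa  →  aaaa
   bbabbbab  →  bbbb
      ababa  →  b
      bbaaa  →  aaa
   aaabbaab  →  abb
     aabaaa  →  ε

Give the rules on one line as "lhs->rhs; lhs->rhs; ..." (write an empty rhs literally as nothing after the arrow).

  | ababbaaaa => bbbaaaa => bbaaaa => baaaa => aaaa
  | bbabbbab => bbbbab => bbbb
  | ababa => bba => b
  | bbaaa => baaa => aaa

aba->b; ba->; baa->aa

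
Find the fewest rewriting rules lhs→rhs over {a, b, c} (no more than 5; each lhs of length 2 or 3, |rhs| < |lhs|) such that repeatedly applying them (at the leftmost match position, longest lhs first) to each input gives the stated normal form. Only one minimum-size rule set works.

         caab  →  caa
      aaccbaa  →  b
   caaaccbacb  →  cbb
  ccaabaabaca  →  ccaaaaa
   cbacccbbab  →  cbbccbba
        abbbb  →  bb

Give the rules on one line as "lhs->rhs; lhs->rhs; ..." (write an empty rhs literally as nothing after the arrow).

ab->a; abb->; ac->b; baa->

  | caab => caa
  | aaccbaa => abcbaa => acbaa => bbaa => b
  | caaaccbacb => caabcbacb => caacbacb => cabbacb => cacb => cbb
  | ccaabaabaca => ccaaaabaca => ccaaaaaca => ccaaaaba => ccaaaaa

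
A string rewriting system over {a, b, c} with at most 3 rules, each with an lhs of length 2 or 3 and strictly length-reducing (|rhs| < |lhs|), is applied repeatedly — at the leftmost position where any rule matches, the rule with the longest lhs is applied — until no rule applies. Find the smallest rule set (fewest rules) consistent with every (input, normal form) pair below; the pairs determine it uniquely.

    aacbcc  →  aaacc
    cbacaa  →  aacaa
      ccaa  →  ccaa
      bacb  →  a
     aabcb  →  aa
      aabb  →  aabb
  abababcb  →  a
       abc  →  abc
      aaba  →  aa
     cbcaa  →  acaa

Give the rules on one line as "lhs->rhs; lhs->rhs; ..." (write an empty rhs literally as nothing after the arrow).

  | aacbcc => aaacc
  | cbacaa => aacaa
  | ccaa
  | bacb => cb => a

ba->; cb->a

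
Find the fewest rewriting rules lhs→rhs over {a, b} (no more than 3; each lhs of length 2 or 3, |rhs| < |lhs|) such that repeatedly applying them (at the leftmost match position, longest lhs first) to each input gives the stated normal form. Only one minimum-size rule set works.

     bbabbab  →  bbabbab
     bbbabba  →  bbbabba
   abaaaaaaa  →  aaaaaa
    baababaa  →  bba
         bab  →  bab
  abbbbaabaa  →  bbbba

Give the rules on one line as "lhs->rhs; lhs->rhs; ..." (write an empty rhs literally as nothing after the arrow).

aba->bb; baa->aa

  | bbabbab
  | bbbabba
  | abaaaaaaa => bbaaaaaa => baaaaaa => aaaaaa
  | baababaa => aababaa => abbbaa => abbaa => abaa => bba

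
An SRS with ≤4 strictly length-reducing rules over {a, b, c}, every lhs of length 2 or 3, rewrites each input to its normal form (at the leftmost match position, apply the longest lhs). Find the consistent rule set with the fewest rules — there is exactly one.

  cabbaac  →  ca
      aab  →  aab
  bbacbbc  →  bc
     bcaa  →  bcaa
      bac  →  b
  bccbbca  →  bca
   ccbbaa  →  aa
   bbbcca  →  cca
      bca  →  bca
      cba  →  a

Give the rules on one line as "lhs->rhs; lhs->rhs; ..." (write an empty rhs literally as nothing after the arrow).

  | cabbaac => cacaac => caac => ca
  | aab
  | bbacbbc => cacbbc => cbbc => bc
  | bcaa

ac->; bb->c; cb->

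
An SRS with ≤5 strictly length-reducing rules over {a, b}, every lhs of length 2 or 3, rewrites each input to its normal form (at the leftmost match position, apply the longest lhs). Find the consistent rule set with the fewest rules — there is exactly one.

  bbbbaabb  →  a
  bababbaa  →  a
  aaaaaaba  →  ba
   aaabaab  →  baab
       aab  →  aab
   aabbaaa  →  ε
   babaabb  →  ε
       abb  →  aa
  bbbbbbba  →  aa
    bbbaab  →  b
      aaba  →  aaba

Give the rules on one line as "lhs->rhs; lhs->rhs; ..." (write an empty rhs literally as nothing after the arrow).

  | bbbbaabb => bbbaabb => bbaabb => aaabb => bb => a
  | bababbaa => abbaa => aaaa => a
  | aaaaaaba => aaaba => ba
  | aaabaab => baab

aaa->; bab->; bb->a; bbb->bb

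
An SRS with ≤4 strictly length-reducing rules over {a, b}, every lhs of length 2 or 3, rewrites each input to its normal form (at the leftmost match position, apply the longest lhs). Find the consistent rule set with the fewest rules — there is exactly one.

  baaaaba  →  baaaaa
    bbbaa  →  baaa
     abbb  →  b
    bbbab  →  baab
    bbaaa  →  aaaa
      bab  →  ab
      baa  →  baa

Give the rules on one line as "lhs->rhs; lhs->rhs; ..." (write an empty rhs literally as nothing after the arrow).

aba->aa; abb->; bab->ab; bba->aa

  | baaaaba => baaaaa
  | bbbaa => baaa
  | abbb => b
  | bbbab => baab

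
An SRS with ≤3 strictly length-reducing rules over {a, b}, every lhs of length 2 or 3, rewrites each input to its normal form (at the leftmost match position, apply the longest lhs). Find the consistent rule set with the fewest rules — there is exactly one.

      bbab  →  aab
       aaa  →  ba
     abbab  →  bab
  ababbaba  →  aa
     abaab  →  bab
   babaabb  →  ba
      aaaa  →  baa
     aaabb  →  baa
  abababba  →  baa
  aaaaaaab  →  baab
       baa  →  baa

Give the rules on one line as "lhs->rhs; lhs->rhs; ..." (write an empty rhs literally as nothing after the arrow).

  | bbab => aab
  | aaa => ba
  | abbab => aaab => bab
  | ababbaba => bbbaba => ababa => bba => aa

aaa->ba; aba->b; bb->a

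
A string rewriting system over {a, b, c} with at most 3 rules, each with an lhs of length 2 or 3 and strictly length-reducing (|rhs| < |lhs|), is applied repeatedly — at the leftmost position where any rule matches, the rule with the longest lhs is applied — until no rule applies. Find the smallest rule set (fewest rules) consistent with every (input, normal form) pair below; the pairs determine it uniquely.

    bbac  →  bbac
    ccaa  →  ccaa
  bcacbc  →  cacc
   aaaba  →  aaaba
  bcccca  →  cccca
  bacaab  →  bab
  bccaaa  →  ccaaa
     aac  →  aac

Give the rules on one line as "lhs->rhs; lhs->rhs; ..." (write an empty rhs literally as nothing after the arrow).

  | bbac
  | ccaa
  | bcacbc => cacbc => cacc
  | aaaba

aca->; bc->c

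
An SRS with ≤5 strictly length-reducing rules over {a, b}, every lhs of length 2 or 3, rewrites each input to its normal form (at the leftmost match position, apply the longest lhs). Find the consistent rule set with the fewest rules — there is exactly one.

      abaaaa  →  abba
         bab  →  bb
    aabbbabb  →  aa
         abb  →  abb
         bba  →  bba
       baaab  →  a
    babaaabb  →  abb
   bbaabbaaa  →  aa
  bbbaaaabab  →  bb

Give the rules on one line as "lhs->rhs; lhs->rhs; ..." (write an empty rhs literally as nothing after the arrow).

aaa->b; aab->bb; bab->bb; bbb->a

  | abaaaa => abba
  | bab => bb
  | aabbbabb => bbbbabb => ababb => abbb => aa
  | abb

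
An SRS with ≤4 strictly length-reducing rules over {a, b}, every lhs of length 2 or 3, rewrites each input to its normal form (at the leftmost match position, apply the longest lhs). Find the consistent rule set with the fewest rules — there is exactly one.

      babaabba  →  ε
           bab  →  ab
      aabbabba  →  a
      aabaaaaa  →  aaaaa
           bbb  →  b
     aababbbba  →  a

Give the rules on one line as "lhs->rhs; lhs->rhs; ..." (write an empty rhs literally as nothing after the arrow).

  | babaabba => abaabba => aabba => ba => ε
  | bab => ab
  | aabbabba => babba => abba => aba => a
  | aabaaaaa => aaaaa

aab->; ba->; bab->ab; bb->b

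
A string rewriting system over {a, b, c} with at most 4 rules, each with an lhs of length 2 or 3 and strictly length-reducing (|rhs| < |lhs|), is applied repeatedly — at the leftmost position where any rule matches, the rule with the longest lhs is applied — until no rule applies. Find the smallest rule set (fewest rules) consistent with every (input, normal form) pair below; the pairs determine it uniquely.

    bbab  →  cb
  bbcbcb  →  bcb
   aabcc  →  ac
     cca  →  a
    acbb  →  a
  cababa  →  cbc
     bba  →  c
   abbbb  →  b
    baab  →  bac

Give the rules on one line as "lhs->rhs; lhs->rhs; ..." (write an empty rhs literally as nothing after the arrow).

  | bbab => cab => cb
  | bbcbcb => ccbcb => bcb
  | aabcc => accc => ac
  | cca => a

ab->c; bb->c; ca->c; cc->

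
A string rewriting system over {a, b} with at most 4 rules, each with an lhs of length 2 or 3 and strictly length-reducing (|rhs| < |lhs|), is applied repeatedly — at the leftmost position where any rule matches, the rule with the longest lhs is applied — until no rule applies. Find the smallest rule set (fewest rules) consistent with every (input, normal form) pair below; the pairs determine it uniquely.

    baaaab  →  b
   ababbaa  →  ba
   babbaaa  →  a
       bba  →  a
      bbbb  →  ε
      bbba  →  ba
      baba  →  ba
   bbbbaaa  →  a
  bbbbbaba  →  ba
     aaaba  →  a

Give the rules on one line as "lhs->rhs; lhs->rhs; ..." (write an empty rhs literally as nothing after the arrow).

aa->a; ab->; bb->

  | baaaab => baaab => baab => bab => b
  | ababbaa => abbaa => baa => ba
  | babbaaa => bbaaa => aaa => aa => a
  | bba => a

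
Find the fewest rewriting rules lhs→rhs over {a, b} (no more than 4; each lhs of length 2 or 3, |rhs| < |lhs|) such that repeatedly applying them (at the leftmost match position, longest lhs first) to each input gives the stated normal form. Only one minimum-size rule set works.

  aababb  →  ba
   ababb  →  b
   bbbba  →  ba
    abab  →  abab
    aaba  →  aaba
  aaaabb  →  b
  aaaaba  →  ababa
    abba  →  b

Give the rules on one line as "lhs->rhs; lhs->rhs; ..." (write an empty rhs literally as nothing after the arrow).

  | aababb => aabba => abaa => abb => ba
  | ababb => abba => baa => bb => b
  | bbbba => bbba => bba => ba
  | abab

aaa->ab; abb->ba; baa->bb; bb->b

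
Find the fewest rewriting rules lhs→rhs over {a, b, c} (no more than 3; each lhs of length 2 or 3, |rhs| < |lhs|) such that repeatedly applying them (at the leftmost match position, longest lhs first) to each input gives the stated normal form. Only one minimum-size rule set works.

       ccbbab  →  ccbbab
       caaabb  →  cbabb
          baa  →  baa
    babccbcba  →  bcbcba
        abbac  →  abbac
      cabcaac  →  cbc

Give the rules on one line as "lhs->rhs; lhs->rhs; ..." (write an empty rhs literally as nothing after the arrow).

abc->; caa->cb

  | ccbbab
  | caaabb => cbabb
  | baa
  | babccbcba => bcbcba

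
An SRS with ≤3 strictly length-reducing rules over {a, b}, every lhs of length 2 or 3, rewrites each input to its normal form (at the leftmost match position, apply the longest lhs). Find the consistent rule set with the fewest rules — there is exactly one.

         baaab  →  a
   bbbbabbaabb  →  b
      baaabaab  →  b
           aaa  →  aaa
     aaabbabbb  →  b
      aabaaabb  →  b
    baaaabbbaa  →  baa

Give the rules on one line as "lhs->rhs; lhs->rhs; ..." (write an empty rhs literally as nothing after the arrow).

ab->b; bab->a; bb->b

  | baaab => baab => bab => a
  | bbbbabbaabb => bbbabbaabb => bbabbaabb => babbaabb => abaabb => baabb => babb => ab => b
  | baaabaab => baabaab => babaab => aaab => aab => ab => b
  | aaa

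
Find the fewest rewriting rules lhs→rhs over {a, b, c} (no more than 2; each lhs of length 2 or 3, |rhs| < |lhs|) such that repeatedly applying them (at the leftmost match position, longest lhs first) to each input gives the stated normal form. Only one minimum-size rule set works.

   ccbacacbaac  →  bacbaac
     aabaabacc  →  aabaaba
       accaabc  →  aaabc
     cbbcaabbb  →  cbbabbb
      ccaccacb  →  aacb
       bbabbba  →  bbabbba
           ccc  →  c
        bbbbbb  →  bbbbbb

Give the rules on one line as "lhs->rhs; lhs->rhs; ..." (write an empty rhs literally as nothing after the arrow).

ca->; cc->

  | ccbacacbaac => bacacbaac => bacbaac
  | aabaabacc => aabaaba
  | accaabc => aaabc
  | cbbcaabbb => cbbabbb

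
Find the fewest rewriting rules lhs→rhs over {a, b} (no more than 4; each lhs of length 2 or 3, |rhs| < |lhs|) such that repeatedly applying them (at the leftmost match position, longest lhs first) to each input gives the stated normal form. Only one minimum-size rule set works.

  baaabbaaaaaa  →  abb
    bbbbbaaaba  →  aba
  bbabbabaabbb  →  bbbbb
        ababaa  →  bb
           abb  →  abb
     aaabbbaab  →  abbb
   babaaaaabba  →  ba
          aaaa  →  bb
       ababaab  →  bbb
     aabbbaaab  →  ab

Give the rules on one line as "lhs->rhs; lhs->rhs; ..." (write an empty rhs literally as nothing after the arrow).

  | baaabbaaaaaa => bbabbaaaaaa => babbaaaaaa => abbaaaaaa => abaaaaaa => abbaaaa => abaaaa => abbaa => abaa => abb
  | bbbbbaaaba => bbbbaaaba => bbbaaaba => bbaaaba => baaaba => bbaba => baba => aba
  | bbabbabaabbb => babbabaabbb => abbabaabbb => ababaabbb => aabaabbb => bbaabbb => baabbb => bbbbb
  | ababaa => aabaa => bbaa => baa => bb

aa->b; bab->ab; bba->ba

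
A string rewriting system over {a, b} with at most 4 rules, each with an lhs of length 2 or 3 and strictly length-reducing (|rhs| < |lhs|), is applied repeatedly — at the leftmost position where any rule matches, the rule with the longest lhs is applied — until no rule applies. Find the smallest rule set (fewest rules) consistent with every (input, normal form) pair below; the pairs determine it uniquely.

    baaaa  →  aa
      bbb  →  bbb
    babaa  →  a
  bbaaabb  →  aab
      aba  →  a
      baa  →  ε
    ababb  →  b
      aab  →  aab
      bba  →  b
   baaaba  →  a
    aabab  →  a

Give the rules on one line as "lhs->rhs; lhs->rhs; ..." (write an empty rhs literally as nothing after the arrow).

aaa->; ba->; baa->; bab->aa

  | baaaa => aa
  | bbb
  | babaa => aaaa => a
  | bbaaabb => babb => aab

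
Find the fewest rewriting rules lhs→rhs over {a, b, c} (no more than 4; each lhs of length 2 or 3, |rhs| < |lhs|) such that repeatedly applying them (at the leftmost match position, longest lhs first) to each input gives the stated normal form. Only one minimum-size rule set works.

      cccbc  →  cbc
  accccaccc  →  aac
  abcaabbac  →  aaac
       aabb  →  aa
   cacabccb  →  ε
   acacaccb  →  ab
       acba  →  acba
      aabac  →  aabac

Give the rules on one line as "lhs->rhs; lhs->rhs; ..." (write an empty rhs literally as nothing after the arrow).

bb->; ca->b; cc->

  | cccbc => cbc
  | accccaccc => accaccc => aaccc => aac
  | abcaabbac => abbabbac => aabbac => aaac
  | aabb => aa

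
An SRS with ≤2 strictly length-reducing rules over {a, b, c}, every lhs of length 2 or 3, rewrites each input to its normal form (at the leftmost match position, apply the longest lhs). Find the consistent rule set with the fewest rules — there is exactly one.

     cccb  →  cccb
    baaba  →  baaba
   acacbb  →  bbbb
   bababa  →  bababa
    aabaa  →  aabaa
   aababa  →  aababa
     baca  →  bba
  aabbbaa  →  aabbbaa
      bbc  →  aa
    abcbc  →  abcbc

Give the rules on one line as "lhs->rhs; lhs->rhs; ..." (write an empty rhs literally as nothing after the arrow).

  | cccb
  | baaba
  | acacbb => bacbb => bbbb
  | bababa

ac->b; bbc->aa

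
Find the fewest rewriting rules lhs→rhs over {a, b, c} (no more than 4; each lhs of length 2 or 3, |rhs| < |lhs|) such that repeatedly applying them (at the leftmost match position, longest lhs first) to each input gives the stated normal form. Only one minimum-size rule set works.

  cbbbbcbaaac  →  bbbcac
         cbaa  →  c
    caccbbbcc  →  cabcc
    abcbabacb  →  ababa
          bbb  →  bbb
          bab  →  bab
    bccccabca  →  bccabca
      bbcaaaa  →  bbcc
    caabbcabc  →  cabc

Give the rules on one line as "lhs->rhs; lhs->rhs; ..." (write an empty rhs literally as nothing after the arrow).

aa->c; cb->; ccc->cc

  | cbbbbcbaaac => bbbcbaaac => bbbaaac => bbbcac
  | cbaa => aa => c
  | caccbbbcc => cacbbcc => cabcc
  | abcbabacb => ababacb => ababa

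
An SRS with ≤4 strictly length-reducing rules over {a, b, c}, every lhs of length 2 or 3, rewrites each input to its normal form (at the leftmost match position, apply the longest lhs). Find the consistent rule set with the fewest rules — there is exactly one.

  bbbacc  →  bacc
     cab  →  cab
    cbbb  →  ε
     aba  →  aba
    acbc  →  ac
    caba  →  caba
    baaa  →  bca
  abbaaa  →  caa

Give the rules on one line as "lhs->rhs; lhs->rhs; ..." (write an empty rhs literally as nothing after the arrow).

  | bbbacc => bacc
  | cab
  | cbbb => bb => ε
  | aba

aaa->ca; bb->; cb->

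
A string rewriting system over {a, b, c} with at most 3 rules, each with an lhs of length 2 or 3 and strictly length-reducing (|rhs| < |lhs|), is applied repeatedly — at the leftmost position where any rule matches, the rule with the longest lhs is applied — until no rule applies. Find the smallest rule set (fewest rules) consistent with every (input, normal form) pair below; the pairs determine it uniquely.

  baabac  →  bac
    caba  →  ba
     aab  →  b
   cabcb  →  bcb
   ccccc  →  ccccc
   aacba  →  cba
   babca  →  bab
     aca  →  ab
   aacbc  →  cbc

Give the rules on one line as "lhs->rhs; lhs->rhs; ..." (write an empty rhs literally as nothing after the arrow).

aa->; bb->b; ca->b

  | baabac => bbac => bac
  | caba => bba => ba
  | aab => b
  | cabcb => bbcb => bcb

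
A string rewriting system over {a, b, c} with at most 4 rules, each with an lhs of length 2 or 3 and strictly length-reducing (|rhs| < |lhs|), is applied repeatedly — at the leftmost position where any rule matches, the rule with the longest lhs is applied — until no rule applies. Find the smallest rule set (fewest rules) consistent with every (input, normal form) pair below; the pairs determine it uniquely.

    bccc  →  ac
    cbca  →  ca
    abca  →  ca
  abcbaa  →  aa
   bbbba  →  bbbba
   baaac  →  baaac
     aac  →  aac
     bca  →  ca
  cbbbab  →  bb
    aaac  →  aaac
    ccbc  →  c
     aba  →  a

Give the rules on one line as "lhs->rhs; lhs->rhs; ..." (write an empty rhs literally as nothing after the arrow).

  | bccc => ccc => ac
  | cbca => ca
  | abca => ca
  | abcbaa => cbaa => aa

ab->; bc->c; cb->; cc->a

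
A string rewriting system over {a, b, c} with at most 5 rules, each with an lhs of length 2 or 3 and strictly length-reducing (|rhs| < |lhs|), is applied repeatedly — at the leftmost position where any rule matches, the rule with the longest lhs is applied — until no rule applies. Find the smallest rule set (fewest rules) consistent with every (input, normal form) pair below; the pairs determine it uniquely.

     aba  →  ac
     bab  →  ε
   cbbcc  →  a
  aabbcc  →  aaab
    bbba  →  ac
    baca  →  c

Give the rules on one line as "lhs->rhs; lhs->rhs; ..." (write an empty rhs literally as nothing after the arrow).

  | aba => ac
  | bab => cb => ε
  | cbbcc => bcc => bb => a
  | aabbcc => aaacc => aaab

ba->c; bb->a; cb->; cc->b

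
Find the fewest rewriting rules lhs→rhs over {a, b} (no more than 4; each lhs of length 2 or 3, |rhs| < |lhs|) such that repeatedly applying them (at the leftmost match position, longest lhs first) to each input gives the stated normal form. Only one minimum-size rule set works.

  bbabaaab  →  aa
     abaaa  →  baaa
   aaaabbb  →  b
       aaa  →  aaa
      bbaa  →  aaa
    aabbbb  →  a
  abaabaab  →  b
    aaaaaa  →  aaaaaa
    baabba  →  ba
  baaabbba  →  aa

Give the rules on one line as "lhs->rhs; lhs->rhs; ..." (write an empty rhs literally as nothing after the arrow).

  | bbabaaab => aabaaab => abaaab => baaab => baab => bab => aa
  | abaaa => baaa
  | aaaabbb => aaabbb => aabbb => abbb => bbb => ab => b
  | aaa

ab->b; bab->aa; bb->a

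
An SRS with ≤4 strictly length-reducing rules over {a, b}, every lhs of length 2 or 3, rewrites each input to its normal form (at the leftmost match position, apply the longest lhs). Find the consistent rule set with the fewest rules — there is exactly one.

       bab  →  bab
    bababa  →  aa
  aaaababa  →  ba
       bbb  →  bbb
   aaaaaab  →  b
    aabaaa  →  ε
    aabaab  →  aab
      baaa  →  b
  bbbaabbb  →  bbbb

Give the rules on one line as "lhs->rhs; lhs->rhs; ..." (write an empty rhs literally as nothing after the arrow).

  | bab
  | bababa => bba => aa
  | aaaababa => ababa => ba
  | bbb

aaa->; aba->; bba->aa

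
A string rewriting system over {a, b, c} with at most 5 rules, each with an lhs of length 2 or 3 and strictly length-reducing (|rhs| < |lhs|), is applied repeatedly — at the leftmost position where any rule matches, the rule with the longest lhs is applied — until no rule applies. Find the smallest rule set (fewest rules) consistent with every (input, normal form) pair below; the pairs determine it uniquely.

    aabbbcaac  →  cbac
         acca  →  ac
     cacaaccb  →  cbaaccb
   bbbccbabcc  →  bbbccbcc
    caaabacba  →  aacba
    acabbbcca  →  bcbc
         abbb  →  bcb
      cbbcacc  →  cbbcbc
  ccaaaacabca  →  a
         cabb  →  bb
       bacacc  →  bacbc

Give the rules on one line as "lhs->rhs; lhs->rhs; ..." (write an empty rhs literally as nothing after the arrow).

ab->; abb->bc; ca->; cac->cb

  | aabbbcaac => abcbcaac => cbcaac => cbac
  | acca => ac
  | cacaaccb => cbaaccb
  | bbbccbabcc => bbbccbcc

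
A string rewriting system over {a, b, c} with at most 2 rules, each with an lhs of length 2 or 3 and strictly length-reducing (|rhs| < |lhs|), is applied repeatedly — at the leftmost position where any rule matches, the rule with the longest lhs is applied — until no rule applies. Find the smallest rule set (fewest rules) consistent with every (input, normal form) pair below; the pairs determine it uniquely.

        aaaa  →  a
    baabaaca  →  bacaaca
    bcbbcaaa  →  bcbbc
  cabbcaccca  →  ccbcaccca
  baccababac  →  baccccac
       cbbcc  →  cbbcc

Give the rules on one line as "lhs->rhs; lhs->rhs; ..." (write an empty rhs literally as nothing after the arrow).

  | aaaa => a
  | baabaaca => bacaaca
  | bcbbcaaa => bcbbc
  | cabbcaccca => ccbcaccca

aaa->; ab->c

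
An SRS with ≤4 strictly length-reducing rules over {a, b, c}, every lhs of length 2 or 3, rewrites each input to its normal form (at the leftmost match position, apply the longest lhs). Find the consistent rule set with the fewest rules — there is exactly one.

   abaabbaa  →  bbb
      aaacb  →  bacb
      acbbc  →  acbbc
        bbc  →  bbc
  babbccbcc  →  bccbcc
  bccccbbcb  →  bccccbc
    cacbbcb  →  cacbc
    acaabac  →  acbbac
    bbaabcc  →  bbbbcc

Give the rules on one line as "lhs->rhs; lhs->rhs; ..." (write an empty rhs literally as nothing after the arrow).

  | abaabbaa => abbbbaa => bbaa => bbb
  | aaacb => bacb
  | acbbc
  | bbc

aa->b; abb->; bcb->c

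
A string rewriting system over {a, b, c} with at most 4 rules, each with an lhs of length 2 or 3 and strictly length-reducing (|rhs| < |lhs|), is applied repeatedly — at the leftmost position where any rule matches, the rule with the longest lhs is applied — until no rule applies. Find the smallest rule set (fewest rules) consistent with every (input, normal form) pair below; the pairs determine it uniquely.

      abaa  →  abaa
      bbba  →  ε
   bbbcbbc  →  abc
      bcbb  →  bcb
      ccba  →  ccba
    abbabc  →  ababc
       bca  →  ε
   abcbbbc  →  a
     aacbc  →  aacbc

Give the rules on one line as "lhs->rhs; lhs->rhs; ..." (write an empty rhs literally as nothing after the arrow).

bb->b; bbb->bc; bca->; bcc->a

  | abaa
  | bbba => bca => ε
  | bbbcbbc => bccbbc => abbc => abc
  | bcbb => bcb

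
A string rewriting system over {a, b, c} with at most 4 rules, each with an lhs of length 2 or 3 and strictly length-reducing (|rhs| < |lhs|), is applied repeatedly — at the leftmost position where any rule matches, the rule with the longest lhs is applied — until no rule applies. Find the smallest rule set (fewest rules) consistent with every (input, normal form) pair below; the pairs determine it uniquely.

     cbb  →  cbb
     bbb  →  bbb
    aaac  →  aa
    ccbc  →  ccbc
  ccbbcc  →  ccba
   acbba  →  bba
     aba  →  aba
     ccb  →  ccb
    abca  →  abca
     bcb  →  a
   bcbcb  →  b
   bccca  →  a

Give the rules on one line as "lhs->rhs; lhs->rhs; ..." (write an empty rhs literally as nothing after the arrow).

ac->; bcb->a; bcc->a

  | cbb
  | bbb
  | aaac => aa
  | ccbc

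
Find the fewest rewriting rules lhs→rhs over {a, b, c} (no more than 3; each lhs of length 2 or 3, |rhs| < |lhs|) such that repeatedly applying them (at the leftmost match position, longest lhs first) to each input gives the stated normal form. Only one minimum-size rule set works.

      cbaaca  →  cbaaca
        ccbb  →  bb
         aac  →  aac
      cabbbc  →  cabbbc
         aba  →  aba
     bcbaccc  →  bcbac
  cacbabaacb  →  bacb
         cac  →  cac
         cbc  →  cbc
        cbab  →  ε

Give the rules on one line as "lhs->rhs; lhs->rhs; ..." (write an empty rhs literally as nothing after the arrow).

  | cbaaca
  | ccbb => bb
  | aac
  | cabbbc

bab->c; caa->b; cc->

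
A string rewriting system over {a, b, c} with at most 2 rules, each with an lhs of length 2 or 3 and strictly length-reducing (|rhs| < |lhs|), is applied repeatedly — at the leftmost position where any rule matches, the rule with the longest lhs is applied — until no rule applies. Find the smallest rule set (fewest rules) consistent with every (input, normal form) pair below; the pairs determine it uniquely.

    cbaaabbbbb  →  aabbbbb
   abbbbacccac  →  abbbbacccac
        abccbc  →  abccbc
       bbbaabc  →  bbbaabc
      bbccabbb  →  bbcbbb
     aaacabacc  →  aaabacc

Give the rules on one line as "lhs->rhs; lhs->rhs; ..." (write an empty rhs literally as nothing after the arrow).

  | cbaaabbbbb => aabbbbb
  | abbbbacccac
  | abccbc
  | bbbaabc

cab->b; cba->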